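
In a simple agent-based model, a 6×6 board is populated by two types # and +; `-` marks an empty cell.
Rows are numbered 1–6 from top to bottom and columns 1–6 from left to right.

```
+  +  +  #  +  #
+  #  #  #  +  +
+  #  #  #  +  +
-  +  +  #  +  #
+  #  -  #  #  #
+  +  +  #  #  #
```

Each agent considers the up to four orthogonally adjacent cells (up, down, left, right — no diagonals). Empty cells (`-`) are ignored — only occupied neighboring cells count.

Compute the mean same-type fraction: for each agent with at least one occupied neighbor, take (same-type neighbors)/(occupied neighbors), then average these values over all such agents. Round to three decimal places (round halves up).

(1,1)+ 2/2
(1,2)+ 2/3
(1,3)+ 1/3
(1,4)# 1/3
(1,5)+ 1/3
(1,6)# 0/2
(2,1)+ 2/3
(2,2)# 2/4
(2,3)# 3/4
(2,4)# 3/4
(2,5)+ 3/4
(2,6)+ 2/3
(3,1)+ 1/2
(3,2)# 2/4
(3,3)# 3/4
(3,4)# 3/4
(3,5)+ 3/4
(3,6)+ 2/3
(4,2)+ 1/3
(4,3)+ 1/3
(4,4)# 2/4
(4,5)+ 1/4
(4,6)# 1/3
(5,1)+ 1/2
(5,2)# 0/3
(5,4)# 3/3
(5,5)# 3/4
(5,6)# 3/3
(6,1)+ 2/2
(6,2)+ 2/3
(6,3)+ 1/2
(6,4)# 2/3
(6,5)# 3/3
(6,6)# 2/2
Sum over 34 agents: 2/2 + 2/3 + 1/3 + 1/3 + 1/3 + 0/2 + 2/3 + 2/4 + 3/4 + 3/4 + 3/4 + 2/3 + 1/2 + 2/4 + 3/4 + 3/4 + 3/4 + 2/3 + 1/3 + 1/3 + 2/4 + 1/4 + 1/3 + 1/2 + 0/3 + 3/3 + 3/4 + 3/3 + 2/2 + 2/3 + 1/2 + 2/3 + 3/3 + 2/2 = 41/2; mean = 41/2 ÷ 34 = 41/68 = 0.602941… → 0.603.

0.603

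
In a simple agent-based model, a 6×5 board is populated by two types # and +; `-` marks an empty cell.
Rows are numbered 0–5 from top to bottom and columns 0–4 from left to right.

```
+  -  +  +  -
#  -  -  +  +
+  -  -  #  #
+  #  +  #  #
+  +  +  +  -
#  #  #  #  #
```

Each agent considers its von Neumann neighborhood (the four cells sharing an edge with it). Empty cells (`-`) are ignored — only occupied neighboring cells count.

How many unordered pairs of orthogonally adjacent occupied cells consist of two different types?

Scan each occupied cell's neighbors to the right and below so each pair is counted once.
From row 0: 1 unlike of 3 pairs (running 1/3).
From row 1: 3 unlike of 4 pairs (running 4/7).
From row 2: 0 unlike of 4 pairs (running 4/11).
From row 3: 5 unlike of 8 pairs (running 9/19).
From row 4: 4 unlike of 7 pairs (running 13/26).
From row 5: 0 unlike of 4 pairs (running 13/30).
Total adjacent occupied pairs: 30; unlike-type pairs: 13.

13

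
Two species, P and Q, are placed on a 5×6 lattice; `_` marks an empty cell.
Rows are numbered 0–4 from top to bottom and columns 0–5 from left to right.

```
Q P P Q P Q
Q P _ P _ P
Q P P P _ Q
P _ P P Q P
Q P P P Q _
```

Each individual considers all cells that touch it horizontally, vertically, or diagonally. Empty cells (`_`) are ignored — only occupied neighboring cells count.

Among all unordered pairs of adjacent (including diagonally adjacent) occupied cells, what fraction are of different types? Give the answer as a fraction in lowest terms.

Scan each occupied cell's neighbors to the right and below (and the two forward diagonals) so each pair is counted once.
Row 0: Q(0,0)–P(0,1)≠ Q(0,0)–Q(1,0)= Q(0,0)–P(1,1)≠ P(0,1)–P(0,2)= P(0,1)–P(1,1)= P(0,1)–Q(1,0)≠ P(0,2)–Q(0,3)≠ P(0,2)–P(1,3)= P(0,2)–P(1,1)= Q(0,3)–P(0,4)≠ Q(0,3)–P(1,3)≠ P(0,4)–Q(0,5)≠ P(0,4)–P(1,5)= P(0,4)–P(1,3)= Q(0,5)–P(1,5)≠  → 8/15 unlike.
Row 1: Q(1,0)–P(1,1)≠ Q(1,0)–Q(2,0)= Q(1,0)–P(2,1)≠ P(1,1)–P(2,1)= P(1,1)–P(2,2)= P(1,1)–Q(2,0)≠ P(1,3)–P(2,3)= P(1,3)–P(2,2)= P(1,5)–Q(2,5)≠  → 4/9 unlike.
Row 2: Q(2,0)–P(2,1)≠ Q(2,0)–P(3,0)≠ P(2,1)–P(2,2)= P(2,1)–P(3,2)= P(2,1)–P(3,0)= P(2,2)–P(2,3)= P(2,2)–P(3,2)= P(2,2)–P(3,3)= P(2,3)–P(3,3)= P(2,3)–Q(3,4)≠ P(2,3)–P(3,2)= Q(2,5)–P(3,5)≠ Q(2,5)–Q(3,4)=  → 4/13 unlike.
Row 3: P(3,0)–Q(4,0)≠ P(3,0)–P(4,1)= P(3,2)–P(3,3)= P(3,2)–P(4,2)= P(3,2)–P(4,3)= P(3,2)–P(4,1)= P(3,3)–Q(3,4)≠ P(3,3)–P(4,3)= P(3,3)–Q(4,4)≠ P(3,3)–P(4,2)= Q(3,4)–P(3,5)≠ Q(3,4)–Q(4,4)= Q(3,4)–P(4,3)≠ P(3,5)–Q(4,4)≠  → 6/14 unlike.
Row 4: Q(4,0)–P(4,1)≠ P(4,1)–P(4,2)= P(4,2)–P(4,3)= P(4,3)–Q(4,4)≠  → 2/4 unlike.
Total adjacent occupied pairs: 55; unlike-type pairs: 24.
24/55 is already in lowest terms.

24/55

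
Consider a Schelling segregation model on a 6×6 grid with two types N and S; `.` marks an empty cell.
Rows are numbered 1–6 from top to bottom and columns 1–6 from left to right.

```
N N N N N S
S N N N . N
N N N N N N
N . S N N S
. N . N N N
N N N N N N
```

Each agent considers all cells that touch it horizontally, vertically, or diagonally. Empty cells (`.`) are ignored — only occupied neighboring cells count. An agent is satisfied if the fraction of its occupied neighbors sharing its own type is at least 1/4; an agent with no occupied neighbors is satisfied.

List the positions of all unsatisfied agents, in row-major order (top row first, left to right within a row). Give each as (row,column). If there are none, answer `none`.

Row 1: (1,1)N 2/3 ok · (1,2)N 4/5 ok · (1,3)N 5/5 ok · (1,4)N 4/4 ok · (1,5)N 3/4 ok · (1,6)S 0/2 unhappy
Row 2: (2,1)S 0/5 unhappy · (2,2)N 7/8 ok · (2,3)N 8/8 ok · (2,4)N 7/7 ok · (2,6)N 3/4 ok
Row 3: (3,1)N 3/4 ok · (3,2)N 5/7 ok · (3,3)N 6/7 ok · (3,4)N 6/7 ok · (3,5)N 6/7 ok · (3,6)N 3/4 ok
Row 4: (4,1)N 3/3 ok · (4,3)S 0/6 unhappy · (4,4)N 6/7 ok · (4,5)N 7/8 ok · (4,6)S 0/5 unhappy
Row 5: (5,2)N 4/5 ok · (5,4)N 6/7 ok · (5,5)N 7/8 ok · (5,6)N 4/5 ok
Row 6: (6,1)N 2/2 ok · (6,2)N 3/3 ok · (6,3)N 4/4 ok · (6,4)N 4/4 ok · (6,5)N 5/5 ok · (6,6)N 3/3 ok

(1,6), (2,1), (4,3), (4,6)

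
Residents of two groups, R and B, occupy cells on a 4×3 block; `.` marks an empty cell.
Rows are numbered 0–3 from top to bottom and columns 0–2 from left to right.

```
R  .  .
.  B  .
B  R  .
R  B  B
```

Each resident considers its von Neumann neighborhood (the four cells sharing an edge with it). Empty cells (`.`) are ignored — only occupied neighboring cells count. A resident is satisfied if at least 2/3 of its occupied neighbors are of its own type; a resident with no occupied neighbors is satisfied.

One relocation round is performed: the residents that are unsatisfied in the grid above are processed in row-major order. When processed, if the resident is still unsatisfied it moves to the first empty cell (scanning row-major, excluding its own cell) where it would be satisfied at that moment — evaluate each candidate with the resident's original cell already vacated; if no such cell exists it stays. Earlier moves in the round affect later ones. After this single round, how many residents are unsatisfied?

0

Initially unsatisfied (in order): (1,1), (2,0), (2,1), (3,0), (3,1).
  (1,1) → (0,2).
  (2,0) → (1,2).
  (2,1) → (1,0).
  (3,0) → (2,0).
  (3,1): now satisfied by earlier moves; stays.
Resulting grid:
R . B
R . B
R . .
. B B
All satisfied now.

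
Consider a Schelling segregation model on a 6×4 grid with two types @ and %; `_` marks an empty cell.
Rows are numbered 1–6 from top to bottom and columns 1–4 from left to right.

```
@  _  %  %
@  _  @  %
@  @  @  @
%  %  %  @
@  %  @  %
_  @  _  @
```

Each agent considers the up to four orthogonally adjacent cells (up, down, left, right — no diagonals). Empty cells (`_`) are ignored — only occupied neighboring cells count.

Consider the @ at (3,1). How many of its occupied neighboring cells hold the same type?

2

Occupied neighbors of (3,1): (2,1)=@, (4,1)=%, (3,2)=@.
Same type (@): 2 of 3.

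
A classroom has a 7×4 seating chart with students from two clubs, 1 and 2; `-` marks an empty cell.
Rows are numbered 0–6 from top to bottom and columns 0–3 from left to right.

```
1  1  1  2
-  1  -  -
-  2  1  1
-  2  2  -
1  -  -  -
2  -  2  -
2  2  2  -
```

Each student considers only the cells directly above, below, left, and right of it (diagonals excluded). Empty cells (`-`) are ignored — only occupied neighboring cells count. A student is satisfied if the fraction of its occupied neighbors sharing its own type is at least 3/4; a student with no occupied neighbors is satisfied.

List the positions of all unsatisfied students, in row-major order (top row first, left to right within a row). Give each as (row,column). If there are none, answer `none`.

(0,2), (0,3), (1,1), (2,1), (2,2), (3,2), (4,0), (5,0)

Row 0: (0,0)1 1/1 satisfied · (0,1)1 3/3 satisfied · (0,2)1 1/2 not · (0,3)2 0/1 not
Row 1: (1,1)1 1/2 not
Row 2: (2,1)2 1/3 not · (2,2)1 1/3 not · (2,3)1 1/1 satisfied
Row 3: (3,1)2 2/2 satisfied · (3,2)2 1/2 not
Row 4: (4,0)1 0/1 not
Row 5: (5,0)2 1/2 not · (5,2)2 1/1 satisfied
Row 6: (6,0)2 2/2 satisfied · (6,1)2 2/2 satisfied · (6,2)2 2/2 satisfied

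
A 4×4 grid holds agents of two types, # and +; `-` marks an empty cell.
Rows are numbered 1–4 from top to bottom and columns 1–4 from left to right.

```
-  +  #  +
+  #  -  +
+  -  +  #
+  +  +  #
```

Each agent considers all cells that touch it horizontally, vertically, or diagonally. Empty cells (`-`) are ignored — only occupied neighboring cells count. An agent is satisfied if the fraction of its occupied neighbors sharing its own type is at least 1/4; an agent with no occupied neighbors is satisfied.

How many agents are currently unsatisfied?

Row 1: (1,2)+ 1/3 ✓ · (1,3)# 1/4 ✓ · (1,4)+ 1/2 ✓
Row 2: (2,1)+ 2/3 ✓ · (2,2)# 1/5 ✗ · (2,4)+ 2/4 ✓
Row 3: (3,1)+ 3/4 ✓ · (3,3)+ 3/6 ✓ · (3,4)# 1/4 ✓
Row 4: (4,1)+ 2/2 ✓ · (4,2)+ 4/4 ✓ · (4,3)+ 2/4 ✓ · (4,4)# 1/3 ✓
Unsatisfied: (2,2) — 1 in total.

1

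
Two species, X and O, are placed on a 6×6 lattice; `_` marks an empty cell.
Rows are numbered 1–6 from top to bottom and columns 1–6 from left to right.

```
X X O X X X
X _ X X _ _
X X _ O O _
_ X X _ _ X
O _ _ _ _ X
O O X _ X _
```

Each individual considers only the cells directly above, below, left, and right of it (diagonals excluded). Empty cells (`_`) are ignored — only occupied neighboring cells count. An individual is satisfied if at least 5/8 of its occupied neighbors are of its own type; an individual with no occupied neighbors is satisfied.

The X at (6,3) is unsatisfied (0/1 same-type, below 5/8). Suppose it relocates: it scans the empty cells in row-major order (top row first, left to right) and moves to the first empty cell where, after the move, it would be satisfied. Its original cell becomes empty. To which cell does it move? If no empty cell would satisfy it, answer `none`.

Vacating (6,3). Empty cells in order:
  (2,2): 4/4 same-type → satisfied — stop here.

(2,2)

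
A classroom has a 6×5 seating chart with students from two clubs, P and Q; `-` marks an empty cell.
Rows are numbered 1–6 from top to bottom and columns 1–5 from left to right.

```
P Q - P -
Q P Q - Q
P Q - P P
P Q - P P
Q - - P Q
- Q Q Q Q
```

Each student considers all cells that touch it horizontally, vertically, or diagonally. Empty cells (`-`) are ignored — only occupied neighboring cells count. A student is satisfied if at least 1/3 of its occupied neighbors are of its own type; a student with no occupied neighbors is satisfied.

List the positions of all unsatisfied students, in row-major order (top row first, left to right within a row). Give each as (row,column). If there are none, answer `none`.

(1,1)P 1/3 satisfied
(1,2)Q 2/4 satisfied
(1,4)P 0/2 not
(2,1)Q 2/5 satisfied
(2,2)P 2/6 satisfied
(2,3)Q 2/5 satisfied
(2,5)Q 0/3 not
(3,1)P 2/5 satisfied
(3,2)Q 3/6 satisfied
(3,4)P 3/5 satisfied
(3,5)P 3/4 satisfied
(4,1)P 1/4 not
(4,2)Q 2/4 satisfied
(4,4)P 4/5 satisfied
(4,5)P 4/5 satisfied
(5,1)Q 2/3 satisfied
(5,4)P 2/6 satisfied
(5,5)Q 2/5 satisfied
(6,2)Q 2/2 satisfied
(6,3)Q 2/3 satisfied
(6,4)Q 3/4 satisfied
(6,5)Q 2/3 satisfied

(1,4), (2,5), (4,1)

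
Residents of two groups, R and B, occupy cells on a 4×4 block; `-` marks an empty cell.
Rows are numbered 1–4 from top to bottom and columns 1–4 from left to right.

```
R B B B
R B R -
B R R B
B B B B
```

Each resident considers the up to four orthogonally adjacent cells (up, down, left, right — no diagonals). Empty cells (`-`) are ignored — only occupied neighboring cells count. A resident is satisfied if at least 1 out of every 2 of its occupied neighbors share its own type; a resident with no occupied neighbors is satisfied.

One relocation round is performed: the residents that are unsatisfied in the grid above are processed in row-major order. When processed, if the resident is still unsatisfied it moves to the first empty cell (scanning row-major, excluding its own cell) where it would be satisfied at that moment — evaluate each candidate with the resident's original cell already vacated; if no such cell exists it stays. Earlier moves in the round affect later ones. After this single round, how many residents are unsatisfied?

2

Initially unsatisfied (in order): (2,1), (2,2), (2,3), (3,1), (3,2).
  (2,1): no empty cell satisfies it; stays.
  (2,2) → (2,4).
  (2,3) → (2,2).
  (3,1) → (2,3).
  (3,2): now satisfied by earlier moves; stays.
Resulting grid:
R B B B
R R B B
- R R B
B B B B
Unsatisfied now: (1,2), (3,3).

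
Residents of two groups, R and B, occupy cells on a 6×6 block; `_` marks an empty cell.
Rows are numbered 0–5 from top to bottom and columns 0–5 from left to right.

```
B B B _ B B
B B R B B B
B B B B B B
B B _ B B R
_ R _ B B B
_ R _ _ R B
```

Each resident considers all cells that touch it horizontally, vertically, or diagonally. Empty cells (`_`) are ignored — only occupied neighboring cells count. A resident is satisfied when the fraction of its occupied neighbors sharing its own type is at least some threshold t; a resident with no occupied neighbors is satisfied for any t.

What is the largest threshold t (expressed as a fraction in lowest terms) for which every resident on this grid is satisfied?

Row 0: (0,0)B 3/3 · (0,1)B 4/5 · (0,2)B 3/4 · (0,4)B 4/4 · (0,5)B 3/3
Row 1: (1,0)B 5/5 · (1,1)B 7/8 · (1,2)R 0/7 · (1,3)B 6/7 · (1,4)B 7/7 · (1,5)B 5/5
Row 2: (2,0)B 5/5 · (2,1)B 6/7 · (2,2)B 6/7 · (2,3)B 6/7 · (2,4)B 7/8 · (2,5)B 4/5
Row 3: (3,0)B 3/4 · (3,1)B 4/5 · (3,3)B 6/6 · (3,4)B 7/8 · (3,5)R 0/5
Row 4: (4,1)R 1/3 · (4,3)B 3/4 · (4,4)B 5/7 · (4,5)B 3/5
Row 5: (5,1)R 1/1 · (5,4)R 0/4 · (5,5)B 2/3
The smallest same-type fraction is 0/7 at (1,2), which reduces to 0/1. Any threshold above that leaves this resident unsatisfied.

0/1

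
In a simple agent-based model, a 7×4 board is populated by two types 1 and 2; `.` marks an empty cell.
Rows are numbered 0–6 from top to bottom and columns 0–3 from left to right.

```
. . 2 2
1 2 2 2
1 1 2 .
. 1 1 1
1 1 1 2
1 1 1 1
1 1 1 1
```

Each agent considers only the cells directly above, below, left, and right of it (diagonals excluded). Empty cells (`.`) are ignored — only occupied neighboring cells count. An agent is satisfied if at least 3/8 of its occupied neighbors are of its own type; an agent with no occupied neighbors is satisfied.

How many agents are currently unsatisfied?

3

(0,2)2 2/2 ✓
(0,3)2 2/2 ✓
(1,0)1 1/2 ✓
(1,1)2 1/3 ✗
(1,2)2 4/4 ✓
(1,3)2 2/2 ✓
(2,0)1 2/2 ✓
(2,1)1 2/4 ✓
(2,2)2 1/3 ✗
(3,1)1 3/3 ✓
(3,2)1 3/4 ✓
(3,3)1 1/2 ✓
(4,0)1 2/2 ✓
(4,1)1 4/4 ✓
(4,2)1 3/4 ✓
(4,3)2 0/3 ✗
(5,0)1 3/3 ✓
(5,1)1 4/4 ✓
(5,2)1 4/4 ✓
(5,3)1 2/3 ✓
(6,0)1 2/2 ✓
(6,1)1 3/3 ✓
(6,2)1 3/3 ✓
(6,3)1 2/2 ✓
Unsatisfied: (1,1), (2,2), (4,3) — 3 in total.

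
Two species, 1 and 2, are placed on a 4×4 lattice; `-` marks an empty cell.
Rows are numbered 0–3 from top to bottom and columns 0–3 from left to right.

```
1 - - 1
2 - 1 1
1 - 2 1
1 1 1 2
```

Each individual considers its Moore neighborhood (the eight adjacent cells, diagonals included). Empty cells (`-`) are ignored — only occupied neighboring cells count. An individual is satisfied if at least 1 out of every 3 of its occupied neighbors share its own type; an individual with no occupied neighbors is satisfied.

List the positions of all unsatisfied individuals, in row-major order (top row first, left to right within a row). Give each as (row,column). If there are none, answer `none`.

(0,0), (1,0), (2,2)

Row 0: (0,0)1 0/1 unhappy · (0,3)1 2/2 ok
Row 1: (1,0)2 0/2 unhappy · (1,2)1 3/4 ok · (1,3)1 3/4 ok
Row 2: (2,0)1 2/3 ok · (2,2)2 1/6 unhappy · (2,3)1 3/5 ok
Row 3: (3,0)1 2/2 ok · (3,1)1 3/4 ok · (3,2)1 2/4 ok · (3,3)2 1/3 ok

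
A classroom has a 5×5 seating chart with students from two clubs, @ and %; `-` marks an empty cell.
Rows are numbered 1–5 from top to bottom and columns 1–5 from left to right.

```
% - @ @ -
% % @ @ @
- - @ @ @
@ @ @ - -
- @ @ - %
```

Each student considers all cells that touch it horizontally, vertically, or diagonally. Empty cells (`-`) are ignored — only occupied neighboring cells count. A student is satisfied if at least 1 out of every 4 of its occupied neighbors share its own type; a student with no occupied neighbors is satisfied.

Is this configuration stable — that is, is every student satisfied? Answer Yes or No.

Yes

(1,1)% 2/2 ✓
(1,3)@ 3/4 ✓
(1,4)@ 4/4 ✓
(2,1)% 2/2 ✓
(2,2)% 2/5 ✓
(2,3)@ 5/6 ✓
(2,4)@ 7/7 ✓
(2,5)@ 4/4 ✓
(3,3)@ 5/6 ✓
(3,4)@ 6/6 ✓
(3,5)@ 3/3 ✓
(4,1)@ 2/2 ✓
(4,2)@ 5/5 ✓
(4,3)@ 5/5 ✓
(5,2)@ 4/4 ✓
(5,3)@ 3/3 ✓
(5,5)% 0/0 ✓
All meet the threshold, so the configuration is stable.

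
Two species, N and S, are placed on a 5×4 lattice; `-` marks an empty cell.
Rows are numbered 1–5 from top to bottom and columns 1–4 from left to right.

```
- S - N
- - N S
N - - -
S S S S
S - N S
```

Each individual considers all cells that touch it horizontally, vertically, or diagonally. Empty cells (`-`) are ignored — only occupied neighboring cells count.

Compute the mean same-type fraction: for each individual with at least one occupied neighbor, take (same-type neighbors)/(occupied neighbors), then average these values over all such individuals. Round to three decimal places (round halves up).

0.432

(1,2)S 0/1
(1,4)N 1/2
(2,3)N 1/3
(2,4)S 0/2
(3,1)N 0/2
(4,1)S 2/3
(4,2)S 3/5
(4,3)S 3/4
(4,4)S 2/3
(5,1)S 2/2
(5,3)N 0/4
(5,4)S 2/3
Sum over 12 individuals: 0/1 + 1/2 + 1/3 + 0/2 + 0/2 + 2/3 + 3/5 + 3/4 + 2/3 + 2/2 + 0/4 + 2/3 = 311/60; mean = 311/60 ÷ 12 = 311/720 = 0.431944… → 0.432.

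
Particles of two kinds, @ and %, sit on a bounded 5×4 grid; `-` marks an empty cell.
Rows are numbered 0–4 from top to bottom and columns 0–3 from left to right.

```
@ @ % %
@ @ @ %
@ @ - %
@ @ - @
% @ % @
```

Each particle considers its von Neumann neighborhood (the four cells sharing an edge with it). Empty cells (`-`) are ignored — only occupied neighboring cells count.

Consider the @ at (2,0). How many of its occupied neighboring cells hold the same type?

3

Occupied neighbors of (2,0): (1,0)=@, (3,0)=@, (2,1)=@.
Same type (@): 3 of 3.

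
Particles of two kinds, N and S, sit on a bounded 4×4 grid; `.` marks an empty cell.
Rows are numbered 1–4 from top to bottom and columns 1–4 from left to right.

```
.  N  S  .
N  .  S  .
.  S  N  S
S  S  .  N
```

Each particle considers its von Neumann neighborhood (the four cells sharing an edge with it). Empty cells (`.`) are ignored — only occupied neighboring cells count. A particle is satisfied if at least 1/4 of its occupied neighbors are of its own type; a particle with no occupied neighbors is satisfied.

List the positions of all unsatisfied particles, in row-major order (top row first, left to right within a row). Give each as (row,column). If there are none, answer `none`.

Row 1: (1,2)N 0/1 unhappy · (1,3)S 1/2 ok
Row 2: (2,1)N 0/0 ok · (2,3)S 1/2 ok
Row 3: (3,2)S 1/2 ok · (3,3)N 0/3 unhappy · (3,4)S 0/2 unhappy
Row 4: (4,1)S 1/1 ok · (4,2)S 2/2 ok · (4,4)N 0/1 unhappy

(1,2), (3,3), (3,4), (4,4)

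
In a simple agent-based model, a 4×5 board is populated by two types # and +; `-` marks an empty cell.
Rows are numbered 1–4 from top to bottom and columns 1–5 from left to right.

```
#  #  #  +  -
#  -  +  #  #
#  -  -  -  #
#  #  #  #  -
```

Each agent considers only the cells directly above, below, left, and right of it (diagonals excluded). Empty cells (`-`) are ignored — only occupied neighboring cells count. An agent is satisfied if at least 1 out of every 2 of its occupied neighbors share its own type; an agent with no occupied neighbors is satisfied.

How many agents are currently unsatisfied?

(1,1)# 2/2 satisfied
(1,2)# 2/2 satisfied
(1,3)# 1/3 not
(1,4)+ 0/2 not
(2,1)# 2/2 satisfied
(2,3)+ 0/2 not
(2,4)# 1/3 not
(2,5)# 2/2 satisfied
(3,1)# 2/2 satisfied
(3,5)# 1/1 satisfied
(4,1)# 2/2 satisfied
(4,2)# 2/2 satisfied
(4,3)# 2/2 satisfied
(4,4)# 1/1 satisfied
Unsatisfied: (1,3), (1,4), (2,3), (2,4) — 4 in total.

4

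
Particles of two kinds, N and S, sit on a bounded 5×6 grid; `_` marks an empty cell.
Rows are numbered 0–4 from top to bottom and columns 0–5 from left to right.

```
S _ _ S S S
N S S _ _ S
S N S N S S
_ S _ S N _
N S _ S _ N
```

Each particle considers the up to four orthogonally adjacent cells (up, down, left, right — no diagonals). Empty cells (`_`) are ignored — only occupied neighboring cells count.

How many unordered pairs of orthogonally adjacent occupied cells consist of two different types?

13

Scan each occupied cell's neighbors to the right and below so each pair is counted once.
Row 0: S(0,0)–N(1,0)≠ S(0,3)–S(0,4)= S(0,4)–S(0,5)= S(0,5)–S(1,5)=  → 1/4 unlike.
Row 1: N(1,0)–S(1,1)≠ N(1,0)–S(2,0)≠ S(1,1)–S(1,2)= S(1,1)–N(2,1)≠ S(1,2)–S(2,2)= S(1,5)–S(2,5)=  → 3/6 unlike.
Row 2: S(2,0)–N(2,1)≠ N(2,1)–S(2,2)≠ N(2,1)–S(3,1)≠ S(2,2)–N(2,3)≠ N(2,3)–S(2,4)≠ N(2,3)–S(3,3)≠ S(2,4)–S(2,5)= S(2,4)–N(3,4)≠  → 7/8 unlike.
Row 3: S(3,1)–S(4,1)= S(3,3)–N(3,4)≠ S(3,3)–S(4,3)=  → 1/3 unlike.
Row 4: N(4,0)–S(4,1)≠  → 1/1 unlike.
Total adjacent occupied pairs: 22; unlike-type pairs: 13.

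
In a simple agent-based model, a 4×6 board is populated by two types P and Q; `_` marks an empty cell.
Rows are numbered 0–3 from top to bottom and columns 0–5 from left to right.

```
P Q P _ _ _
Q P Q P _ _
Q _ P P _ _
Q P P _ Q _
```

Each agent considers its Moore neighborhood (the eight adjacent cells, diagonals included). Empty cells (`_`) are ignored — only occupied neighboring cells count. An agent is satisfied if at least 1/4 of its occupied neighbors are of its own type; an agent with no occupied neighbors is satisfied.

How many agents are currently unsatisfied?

2

(0,0)P 1/3 satisfied
(0,1)Q 2/5 satisfied
(0,2)P 2/4 satisfied
(1,0)Q 2/4 satisfied
(1,1)P 3/7 satisfied
(1,2)Q 1/6 not
(1,3)P 3/4 satisfied
(2,0)Q 2/4 satisfied
(2,2)P 5/6 satisfied
(2,3)P 3/5 satisfied
(3,0)Q 1/2 satisfied
(3,1)P 2/4 satisfied
(3,2)P 3/3 satisfied
(3,4)Q 0/1 not
Unsatisfied: (1,2), (3,4) — 2 in total.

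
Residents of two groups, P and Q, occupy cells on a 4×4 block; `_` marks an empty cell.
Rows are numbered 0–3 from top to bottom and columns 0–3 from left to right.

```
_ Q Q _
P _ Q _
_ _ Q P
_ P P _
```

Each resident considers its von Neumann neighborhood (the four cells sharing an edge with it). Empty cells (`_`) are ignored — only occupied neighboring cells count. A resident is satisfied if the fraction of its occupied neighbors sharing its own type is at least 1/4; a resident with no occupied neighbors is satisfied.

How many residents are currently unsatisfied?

Row 0: (0,1)Q 1/1 ✓ · (0,2)Q 2/2 ✓
Row 1: (1,0)P 0/0 ✓ · (1,2)Q 2/2 ✓
Row 2: (2,2)Q 1/3 ✓ · (2,3)P 0/1 ✗
Row 3: (3,1)P 1/1 ✓ · (3,2)P 1/2 ✓
Unsatisfied: (2,3) — 1 in total.

1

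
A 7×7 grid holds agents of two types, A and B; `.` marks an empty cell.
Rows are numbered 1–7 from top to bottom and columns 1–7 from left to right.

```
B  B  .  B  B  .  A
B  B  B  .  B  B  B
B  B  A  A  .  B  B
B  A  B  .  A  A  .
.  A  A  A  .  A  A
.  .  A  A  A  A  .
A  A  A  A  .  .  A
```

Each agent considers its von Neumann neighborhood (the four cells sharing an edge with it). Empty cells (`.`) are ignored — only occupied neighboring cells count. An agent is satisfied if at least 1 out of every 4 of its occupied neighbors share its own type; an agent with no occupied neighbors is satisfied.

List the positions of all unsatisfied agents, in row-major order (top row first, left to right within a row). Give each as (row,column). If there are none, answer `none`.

(1,7), (4,3)

(1,1)B 2/2 ok
(1,2)B 2/2 ok
(1,4)B 1/1 ok
(1,5)B 2/2 ok
(1,7)A 0/1 unhappy
(2,1)B 3/3 ok
(2,2)B 4/4 ok
(2,3)B 1/2 ok
(2,5)B 2/2 ok
(2,6)B 3/3 ok
(2,7)B 2/3 ok
(3,1)B 3/3 ok
(3,2)B 2/4 ok
(3,3)A 1/4 ok
(3,4)A 1/1 ok
(3,6)B 2/3 ok
(3,7)B 2/2 ok
(4,1)B 1/2 ok
(4,2)A 1/4 ok
(4,3)B 0/3 unhappy
(4,5)A 1/1 ok
(4,6)A 2/3 ok
(5,2)A 2/2 ok
(5,3)A 3/4 ok
(5,4)A 2/2 ok
(5,6)A 3/3 ok
(5,7)A 1/1 ok
(6,3)A 3/3 ok
(6,4)A 4/4 ok
(6,5)A 2/2 ok
(6,6)A 2/2 ok
(7,1)A 1/1 ok
(7,2)A 2/2 ok
(7,3)A 3/3 ok
(7,4)A 2/2 ok
(7,7)A 0/0 ok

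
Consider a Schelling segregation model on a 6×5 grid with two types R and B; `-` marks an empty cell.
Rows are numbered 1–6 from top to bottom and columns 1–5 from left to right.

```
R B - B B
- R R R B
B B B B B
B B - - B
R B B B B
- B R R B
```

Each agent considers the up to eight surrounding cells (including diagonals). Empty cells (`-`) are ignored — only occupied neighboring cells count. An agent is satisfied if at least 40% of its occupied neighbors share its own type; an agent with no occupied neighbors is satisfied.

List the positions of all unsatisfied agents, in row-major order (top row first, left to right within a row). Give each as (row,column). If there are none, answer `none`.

(1,2), (2,2), (2,3), (2,4), (5,1), (6,3), (6,4)

Row 1: (1,1)R 1/2 ✓ · (1,2)B 0/3 ✗ · (1,4)B 2/4 ✓ · (1,5)B 2/3 ✓
Row 2: (2,2)R 2/6 ✗ · (2,3)R 2/7 ✗ · (2,4)R 1/7 ✗ · (2,5)B 4/5 ✓
Row 3: (3,1)B 3/4 ✓ · (3,2)B 4/6 ✓ · (3,3)B 3/6 ✓ · (3,4)B 4/6 ✓ · (3,5)B 3/4 ✓
Row 4: (4,1)B 4/5 ✓ · (4,2)B 6/7 ✓ · (4,5)B 4/4 ✓
Row 5: (5,1)R 0/4 ✗ · (5,2)B 4/6 ✓ · (5,3)B 4/6 ✓ · (5,4)B 4/6 ✓ · (5,5)B 3/4 ✓
Row 6: (6,2)B 2/4 ✓ · (6,3)R 1/5 ✗ · (6,4)R 1/5 ✗ · (6,5)B 2/3 ✓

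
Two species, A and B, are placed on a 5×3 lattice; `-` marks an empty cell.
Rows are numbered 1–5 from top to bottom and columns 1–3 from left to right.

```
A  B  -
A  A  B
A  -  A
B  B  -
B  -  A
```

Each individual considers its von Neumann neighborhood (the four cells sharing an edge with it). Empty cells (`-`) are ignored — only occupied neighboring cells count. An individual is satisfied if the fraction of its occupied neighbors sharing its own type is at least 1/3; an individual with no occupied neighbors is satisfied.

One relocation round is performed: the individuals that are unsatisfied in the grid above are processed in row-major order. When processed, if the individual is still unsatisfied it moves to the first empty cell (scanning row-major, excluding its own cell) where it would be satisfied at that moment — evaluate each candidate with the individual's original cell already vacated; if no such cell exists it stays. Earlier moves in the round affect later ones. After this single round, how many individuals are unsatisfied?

Initially unsatisfied (in order): (1,2), (2,3), (3,3).
  (1,2) → (1,3).
  (2,3): now satisfied by earlier moves; stays.
  (3,3) → (1,2).
Resulting grid:
A A B
A A B
A - -
B B -
B - A
All satisfied now.

0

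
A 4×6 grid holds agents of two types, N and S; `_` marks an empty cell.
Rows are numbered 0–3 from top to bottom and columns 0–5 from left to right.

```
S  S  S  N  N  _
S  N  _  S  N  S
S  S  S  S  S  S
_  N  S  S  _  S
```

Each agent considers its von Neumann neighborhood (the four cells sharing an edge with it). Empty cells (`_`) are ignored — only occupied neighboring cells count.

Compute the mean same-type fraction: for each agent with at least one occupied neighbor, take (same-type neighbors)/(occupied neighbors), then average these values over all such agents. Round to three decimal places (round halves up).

Row 0: (0,0)S 2/2 · (0,1)S 2/3 · (0,2)S 1/2 · (0,3)N 1/3 · (0,4)N 2/2
Row 1: (1,0)S 2/3 · (1,1)N 0/3 · (1,3)S 1/3 · (1,4)N 1/4 · (1,5)S 1/2
Row 2: (2,0)S 2/2 · (2,1)S 2/4 · (2,2)S 3/3 · (2,3)S 4/4 · (2,4)S 2/3 · (2,5)S 3/3
Row 3: (3,1)N 0/2 · (3,2)S 2/3 · (3,3)S 2/2 · (3,5)S 1/1
Sum over 20 agents: 2/2 + 2/3 + 1/2 + 1/3 + 2/2 + 2/3 + 0/3 + 1/3 + 1/4 + 1/2 + 2/2 + 2/4 + 3/3 + 4/4 + 2/3 + 3/3 + 0/2 + 2/3 + 2/2 + 1/1 = 157/12; mean = 157/12 ÷ 20 = 157/240 = 0.654166… → 0.654.

0.654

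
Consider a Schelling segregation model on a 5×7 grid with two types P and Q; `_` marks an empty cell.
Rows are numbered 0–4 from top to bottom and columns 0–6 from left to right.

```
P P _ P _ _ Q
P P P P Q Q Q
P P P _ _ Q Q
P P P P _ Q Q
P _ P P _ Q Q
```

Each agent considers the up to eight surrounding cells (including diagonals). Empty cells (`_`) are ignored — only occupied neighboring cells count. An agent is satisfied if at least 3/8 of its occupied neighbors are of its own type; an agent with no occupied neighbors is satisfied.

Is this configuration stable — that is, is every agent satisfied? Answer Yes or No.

Yes

Row 0: (0,0)P 3/3 ✓ · (0,1)P 4/4 ✓ · (0,3)P 2/3 ✓ · (0,6)Q 2/2 ✓
Row 1: (1,0)P 5/5 ✓ · (1,1)P 7/7 ✓ · (1,2)P 6/6 ✓ · (1,3)P 3/4 ✓ · (1,4)Q 2/4 ✓ · (1,5)Q 5/5 ✓ · (1,6)Q 4/4 ✓
Row 2: (2,0)P 5/5 ✓ · (2,1)P 8/8 ✓ · (2,2)P 7/7 ✓ · (2,5)Q 6/6 ✓ · (2,6)Q 5/5 ✓
Row 3: (3,0)P 4/4 ✓ · (3,1)P 7/7 ✓ · (3,2)P 6/6 ✓ · (3,3)P 4/4 ✓ · (3,5)Q 5/5 ✓ · (3,6)Q 5/5 ✓
Row 4: (4,0)P 2/2 ✓ · (4,2)P 4/4 ✓ · (4,3)P 3/3 ✓ · (4,5)Q 3/3 ✓ · (4,6)Q 3/3 ✓
All meet the threshold, so the configuration is stable.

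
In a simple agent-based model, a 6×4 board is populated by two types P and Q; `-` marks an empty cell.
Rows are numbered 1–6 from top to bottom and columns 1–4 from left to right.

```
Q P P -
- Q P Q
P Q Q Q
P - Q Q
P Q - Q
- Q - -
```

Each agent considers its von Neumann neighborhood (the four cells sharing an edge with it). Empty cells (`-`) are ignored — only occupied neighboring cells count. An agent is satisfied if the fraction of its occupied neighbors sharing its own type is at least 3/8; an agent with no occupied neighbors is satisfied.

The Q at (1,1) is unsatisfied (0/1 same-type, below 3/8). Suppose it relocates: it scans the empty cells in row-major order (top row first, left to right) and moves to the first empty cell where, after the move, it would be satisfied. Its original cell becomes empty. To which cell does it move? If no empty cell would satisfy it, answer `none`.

Vacating (1,1). Empty cells in order:
  (1,4): 1/2 same-type → satisfied — stop here.

(1,4)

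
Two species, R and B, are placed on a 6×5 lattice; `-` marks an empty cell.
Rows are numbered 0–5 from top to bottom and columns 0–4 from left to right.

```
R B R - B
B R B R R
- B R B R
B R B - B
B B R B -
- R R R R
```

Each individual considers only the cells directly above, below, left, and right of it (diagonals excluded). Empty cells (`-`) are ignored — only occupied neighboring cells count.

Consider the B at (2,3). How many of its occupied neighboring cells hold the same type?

0

Occupied neighbors of (2,3): (1,3)=R, (2,2)=R, (2,4)=R.
Same type (B): 0 of 3.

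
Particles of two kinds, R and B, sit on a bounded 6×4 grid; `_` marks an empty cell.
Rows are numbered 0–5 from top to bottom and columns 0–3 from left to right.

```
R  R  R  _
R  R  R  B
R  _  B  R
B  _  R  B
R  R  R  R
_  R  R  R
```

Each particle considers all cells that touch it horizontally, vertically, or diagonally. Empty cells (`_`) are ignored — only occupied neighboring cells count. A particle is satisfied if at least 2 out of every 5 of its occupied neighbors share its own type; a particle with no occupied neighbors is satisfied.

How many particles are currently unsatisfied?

4

Row 0: (0,0)R 3/3 ✓ · (0,1)R 5/5 ✓ · (0,2)R 3/4 ✓
Row 1: (1,0)R 4/4 ✓ · (1,1)R 6/7 ✓ · (1,2)R 4/6 ✓ · (1,3)B 1/4 ✗
Row 2: (2,0)R 2/3 ✓ · (2,2)B 2/6 ✗ · (2,3)R 2/5 ✓
Row 3: (3,0)B 0/3 ✗ · (3,2)R 4/6 ✓ · (3,3)B 1/5 ✗
Row 4: (4,0)R 2/3 ✓ · (4,1)R 5/6 ✓ · (4,2)R 6/7 ✓ · (4,3)R 4/5 ✓
Row 5: (5,1)R 4/4 ✓ · (5,2)R 5/5 ✓ · (5,3)R 3/3 ✓
Unsatisfied: (1,3), (2,2), (3,0), (3,3) — 4 in total.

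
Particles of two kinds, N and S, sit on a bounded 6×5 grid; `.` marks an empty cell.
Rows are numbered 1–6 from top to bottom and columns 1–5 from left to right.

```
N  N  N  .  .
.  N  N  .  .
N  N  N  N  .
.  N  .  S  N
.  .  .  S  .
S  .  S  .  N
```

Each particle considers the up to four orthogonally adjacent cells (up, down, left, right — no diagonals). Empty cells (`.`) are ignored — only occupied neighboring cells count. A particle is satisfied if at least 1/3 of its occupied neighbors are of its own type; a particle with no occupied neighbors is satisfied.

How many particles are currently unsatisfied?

1

(1,1)N 1/1 ✓
(1,2)N 3/3 ✓
(1,3)N 2/2 ✓
(2,2)N 3/3 ✓
(2,3)N 3/3 ✓
(3,1)N 1/1 ✓
(3,2)N 4/4 ✓
(3,3)N 3/3 ✓
(3,4)N 1/2 ✓
(4,2)N 1/1 ✓
(4,4)S 1/3 ✓
(4,5)N 0/1 ✗
(5,4)S 1/1 ✓
(6,1)S 0/0 ✓
(6,3)S 0/0 ✓
(6,5)N 0/0 ✓
Unsatisfied: (4,5) — 1 in total.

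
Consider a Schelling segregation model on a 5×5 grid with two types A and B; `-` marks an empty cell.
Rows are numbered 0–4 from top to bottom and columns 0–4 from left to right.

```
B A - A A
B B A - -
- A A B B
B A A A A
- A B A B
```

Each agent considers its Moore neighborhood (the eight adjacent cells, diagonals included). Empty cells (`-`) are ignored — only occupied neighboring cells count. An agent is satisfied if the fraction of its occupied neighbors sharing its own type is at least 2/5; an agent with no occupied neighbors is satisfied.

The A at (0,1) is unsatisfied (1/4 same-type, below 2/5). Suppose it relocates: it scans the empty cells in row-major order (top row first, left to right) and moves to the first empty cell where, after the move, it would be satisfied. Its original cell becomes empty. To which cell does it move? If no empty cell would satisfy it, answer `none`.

Vacating (0,1). Empty cells in order:
  (0,2): 2/3 same-type → satisfied — stop here.

(0,2)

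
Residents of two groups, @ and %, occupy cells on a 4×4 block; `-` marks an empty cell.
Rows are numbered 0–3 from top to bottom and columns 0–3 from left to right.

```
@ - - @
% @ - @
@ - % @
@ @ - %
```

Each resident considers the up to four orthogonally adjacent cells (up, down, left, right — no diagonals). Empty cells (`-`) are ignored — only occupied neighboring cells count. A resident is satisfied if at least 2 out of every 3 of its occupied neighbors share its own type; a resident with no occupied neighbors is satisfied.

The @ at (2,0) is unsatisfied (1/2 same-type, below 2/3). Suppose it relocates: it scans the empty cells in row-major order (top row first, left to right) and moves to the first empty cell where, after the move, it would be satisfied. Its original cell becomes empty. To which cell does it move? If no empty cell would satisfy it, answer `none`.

(0,1)

Vacating (2,0). Empty cells in order:
  (0,1): 2/2 same-type → satisfied — stop here.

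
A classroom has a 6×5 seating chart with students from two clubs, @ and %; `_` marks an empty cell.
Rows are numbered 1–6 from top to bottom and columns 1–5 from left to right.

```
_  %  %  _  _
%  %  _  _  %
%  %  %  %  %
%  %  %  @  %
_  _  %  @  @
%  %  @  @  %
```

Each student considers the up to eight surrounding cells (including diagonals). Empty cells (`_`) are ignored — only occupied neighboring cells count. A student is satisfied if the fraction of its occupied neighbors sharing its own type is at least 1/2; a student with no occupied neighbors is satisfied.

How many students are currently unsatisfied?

4

(1,2)% 3/3 ok
(1,3)% 2/2 ok
(2,1)% 4/4 ok
(2,2)% 6/6 ok
(2,5)% 2/2 ok
(3,1)% 5/5 ok
(3,2)% 7/7 ok
(3,3)% 5/6 ok
(3,4)% 5/6 ok
(3,5)% 3/4 ok
(4,1)% 3/3 ok
(4,2)% 6/6 ok
(4,3)% 5/7 ok
(4,4)@ 2/8 unhappy
(4,5)% 2/5 unhappy
(5,3)% 3/7 unhappy
(5,4)@ 4/8 ok
(5,5)@ 3/5 ok
(6,1)% 1/1 ok
(6,2)% 2/3 ok
(6,3)@ 2/4 ok
(6,4)@ 3/5 ok
(6,5)% 0/3 unhappy
Unsatisfied: (4,4), (4,5), (5,3), (6,5) — 4 in total.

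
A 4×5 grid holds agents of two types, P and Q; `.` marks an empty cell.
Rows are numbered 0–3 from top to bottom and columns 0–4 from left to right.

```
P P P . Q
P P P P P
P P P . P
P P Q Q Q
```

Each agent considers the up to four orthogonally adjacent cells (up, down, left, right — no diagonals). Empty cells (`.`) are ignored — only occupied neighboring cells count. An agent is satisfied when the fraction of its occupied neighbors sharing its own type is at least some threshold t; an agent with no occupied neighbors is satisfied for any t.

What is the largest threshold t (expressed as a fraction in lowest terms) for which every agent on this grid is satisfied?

0/1

(0,0)P 2/2
(0,1)P 3/3
(0,2)P 2/2
(0,4)Q 0/1
(1,0)P 3/3
(1,1)P 4/4
(1,2)P 4/4
(1,3)P 2/2
(1,4)P 2/3
(2,0)P 3/3
(2,1)P 4/4
(2,2)P 2/3
(2,4)P 1/2
(3,0)P 2/2
(3,1)P 2/3
(3,2)Q 1/3
(3,3)Q 2/2
(3,4)Q 1/2
The smallest same-type fraction is 0/1 at (0,4), which reduces to 0/1. Any threshold above that leaves this agent unsatisfied.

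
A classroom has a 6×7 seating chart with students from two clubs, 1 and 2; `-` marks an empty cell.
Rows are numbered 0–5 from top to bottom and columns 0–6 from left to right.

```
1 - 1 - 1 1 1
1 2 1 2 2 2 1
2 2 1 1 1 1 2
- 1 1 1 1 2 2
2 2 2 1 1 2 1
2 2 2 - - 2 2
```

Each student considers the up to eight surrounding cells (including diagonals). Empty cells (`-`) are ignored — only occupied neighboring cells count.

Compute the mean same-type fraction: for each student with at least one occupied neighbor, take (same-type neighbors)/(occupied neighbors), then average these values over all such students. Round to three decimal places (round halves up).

Row 0: (0,0)1 1/2 · (0,2)1 1/3 · (0,4)1 1/4 · (0,5)1 3/5 · (0,6)1 2/3
Row 1: (1,0)1 1/4 · (1,1)2 2/7 · (1,2)1 3/6 · (1,3)2 1/7 · (1,4)2 2/7 · (1,5)2 2/8 · (1,6)1 3/5
Row 2: (2,0)2 2/4 · (2,1)2 2/7 · (2,2)1 5/8 · (2,3)1 6/8 · (2,4)1 4/8 · (2,5)1 3/8 · (2,6)2 3/5
Row 3: (3,1)1 2/7 · (3,2)1 5/8 · (3,3)1 7/8 · (3,4)1 6/8 · (3,5)2 3/8 · (3,6)2 3/5
Row 4: (4,0)2 3/4 · (4,1)2 5/7 · (4,2)2 3/7 · (4,3)1 4/6 · (4,4)1 3/6 · (4,5)2 4/7 · (4,6)1 0/5
Row 5: (5,0)2 3/3 · (5,1)2 5/5 · (5,2)2 3/4 · (5,5)2 2/4 · (5,6)2 2/3
Sum over 37 students: 1/2 + 1/3 + 1/4 + 3/5 + 2/3 + 1/4 + 2/7 + 3/6 + 1/7 + 2/7 + 2/8 + 3/5 + 2/4 + 2/7 + 5/8 + 6/8 + 4/8 + 3/8 + 3/5 + 2/7 + 5/8 + 7/8 + 6/8 + 3/8 + 3/5 + 3/4 + 5/7 + 3/7 + 4/6 + 3/6 + 4/7 + 0/5 + 3/3 + 5/5 + 3/4 + 2/4 + 2/3 = 2323/120; mean = 2323/120 ÷ 37 = 2323/4440 = 0.523198… → 0.523.

0.523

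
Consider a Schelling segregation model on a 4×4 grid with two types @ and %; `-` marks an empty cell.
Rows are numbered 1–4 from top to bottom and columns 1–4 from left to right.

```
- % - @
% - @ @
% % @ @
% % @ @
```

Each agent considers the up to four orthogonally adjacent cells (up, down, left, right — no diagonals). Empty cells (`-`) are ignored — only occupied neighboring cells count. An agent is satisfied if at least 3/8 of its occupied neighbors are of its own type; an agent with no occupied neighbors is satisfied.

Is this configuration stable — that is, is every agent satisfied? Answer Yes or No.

Yes

Row 1: (1,2)% 0/0 ok · (1,4)@ 1/1 ok
Row 2: (2,1)% 1/1 ok · (2,3)@ 2/2 ok · (2,4)@ 3/3 ok
Row 3: (3,1)% 3/3 ok · (3,2)% 2/3 ok · (3,3)@ 3/4 ok · (3,4)@ 3/3 ok
Row 4: (4,1)% 2/2 ok · (4,2)% 2/3 ok · (4,3)@ 2/3 ok · (4,4)@ 2/2 ok
All meet the threshold, so the configuration is stable.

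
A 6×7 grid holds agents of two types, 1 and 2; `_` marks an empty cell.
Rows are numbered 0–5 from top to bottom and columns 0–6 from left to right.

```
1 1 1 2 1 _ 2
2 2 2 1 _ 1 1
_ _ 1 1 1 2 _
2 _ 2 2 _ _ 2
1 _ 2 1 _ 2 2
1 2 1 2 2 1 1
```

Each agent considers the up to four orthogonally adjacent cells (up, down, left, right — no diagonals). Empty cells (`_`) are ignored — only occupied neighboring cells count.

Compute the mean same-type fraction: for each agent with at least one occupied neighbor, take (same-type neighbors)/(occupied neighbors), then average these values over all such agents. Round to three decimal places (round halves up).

0.375

Row 0: (0,0)1 1/2 · (0,1)1 2/3 · (0,2)1 1/3 · (0,3)2 0/3 · (0,4)1 0/1 · (0,6)2 0/1
Row 1: (1,0)2 1/2 · (1,1)2 2/3 · (1,2)2 1/4 · (1,3)1 1/3 · (1,5)1 1/2 · (1,6)1 1/2
Row 2: (2,2)1 1/3 · (2,3)1 3/4 · (2,4)1 1/2 · (2,5)2 0/2
Row 3: (3,0)2 0/1 · (3,2)2 2/3 · (3,3)2 1/3 · (3,6)2 1/1
Row 4: (4,0)1 1/2 · (4,2)2 1/3 · (4,3)1 0/3 · (4,5)2 1/2 · (4,6)2 2/3
Row 5: (5,0)1 1/2 · (5,1)2 0/2 · (5,2)1 0/3 · (5,3)2 1/3 · (5,4)2 1/2 · (5,5)1 1/3 · (5,6)1 1/2
Sum over 32 agents: 1/2 + 2/3 + 1/3 + 0/3 + 0/1 + 0/1 + 1/2 + 2/3 + 1/4 + 1/3 + 1/2 + 1/2 + 1/3 + 3/4 + 1/2 + 0/2 + 0/1 + 2/3 + 1/3 + 1/1 + 1/2 + 1/3 + 0/3 + 1/2 + 2/3 + 1/2 + 0/2 + 0/3 + 1/3 + 1/2 + 1/3 + 1/2 = 12; mean = 12 ÷ 32 = 3/8 = 0.375 → 0.375.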